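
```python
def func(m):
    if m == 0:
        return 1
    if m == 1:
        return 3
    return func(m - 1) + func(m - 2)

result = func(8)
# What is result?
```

Build up from base cases: func(0)=1, func(1)=3, func(2)=4, func(3)=7, func(4)=11, func(5)=18, func(6)=29, ..., func(8)=76

Answer: 76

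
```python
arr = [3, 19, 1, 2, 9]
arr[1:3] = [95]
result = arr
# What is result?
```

Trace:
`arr = [3, 19, 1, 2, 9]` → arr = [3, 19, 1, 2, 9]
`arr[1:3] = [95]` → arr = [3, 95, 2, 9]
`result = arr` → result = [3, 95, 2, 9]
So result = [3, 95, 2, 9]

Answer: [3, 95, 2, 9]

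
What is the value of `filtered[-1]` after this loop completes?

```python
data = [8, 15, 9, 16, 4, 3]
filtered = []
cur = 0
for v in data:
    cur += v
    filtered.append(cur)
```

Cumulative sum ends at 55
`filtered` takes the values: [] → [8] → [8, 23] → [8, 23, 32] → [8, 23, 32, 48] → [8, 23, 32, 48, 52] → [8, 23, 32, 48, 52, 55]
So `filtered[-1]` = 55

Answer: 55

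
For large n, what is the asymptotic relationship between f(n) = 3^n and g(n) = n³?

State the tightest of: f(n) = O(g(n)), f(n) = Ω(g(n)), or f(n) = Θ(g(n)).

3^n vs n³: f(n) = Ω(g(n)) but not O(g(n)) — 3^n grows strictly faster than n³.

Answer: f(n) = Ω(g(n)) but not O(g(n)) — 3^n grows strictly faster than n³.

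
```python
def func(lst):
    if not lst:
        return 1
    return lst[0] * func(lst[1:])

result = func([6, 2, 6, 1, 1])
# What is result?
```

Product over [6, 2, 6, 1, 1] = 6 * 2 * 6 * 1 * 1 = 72

Answer: 72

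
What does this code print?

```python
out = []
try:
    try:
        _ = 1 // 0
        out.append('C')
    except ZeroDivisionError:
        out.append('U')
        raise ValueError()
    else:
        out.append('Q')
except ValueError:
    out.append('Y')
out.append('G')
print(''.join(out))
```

Execution trace: 'U' (inner except ZeroDivisionError) → 'Y' (outer except ValueError) → 'G' (after the try/except). Output: UYG

Answer: UYG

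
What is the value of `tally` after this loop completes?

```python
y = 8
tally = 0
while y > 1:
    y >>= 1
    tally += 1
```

Count right shifts until 1
`tally` takes the values: 0 → 1 → 2 → 3

Answer: 3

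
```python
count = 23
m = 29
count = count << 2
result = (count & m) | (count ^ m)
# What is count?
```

Trace:
`count = 23` → count = 23
`m = 29` → m = 29
`count = count << 2` → count = 92
`result = (count & m) | (count ^ m)` → result = 93
So count = 92

Answer: 92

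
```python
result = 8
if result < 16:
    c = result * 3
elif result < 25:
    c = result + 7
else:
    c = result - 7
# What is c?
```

Trace:
`result = 8` → result = 8
`if result < 16: ...` → result < 16 is True → c = 24
So c = 24

Answer: 24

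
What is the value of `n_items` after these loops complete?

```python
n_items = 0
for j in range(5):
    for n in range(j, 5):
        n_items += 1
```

Upper triangle: 5 + 4 + ... + 1
`n_items` takes the values: 0 → 1 → 2 → 3 → 4 → 5 → 6 → 7 → 8 → 9 → 10 → 11 → 12 → 13 → 14 → 15

Answer: 15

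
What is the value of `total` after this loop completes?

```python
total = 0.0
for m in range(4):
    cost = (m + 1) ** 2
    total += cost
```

Sum of squared losses 1² + 2² + ... + 4²
`total` takes the values: 0.0 → 1.0 → 5.0 → 14.0 → 30.0

Answer: 30.0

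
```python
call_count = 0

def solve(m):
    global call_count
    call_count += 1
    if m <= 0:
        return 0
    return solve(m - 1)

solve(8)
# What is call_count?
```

Linear recursion stepping by 1: 9 calls from m=8 down to ≤0.

Answer: 9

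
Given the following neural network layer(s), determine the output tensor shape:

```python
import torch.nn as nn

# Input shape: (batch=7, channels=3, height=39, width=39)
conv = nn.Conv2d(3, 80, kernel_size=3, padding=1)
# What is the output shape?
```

Input: (7, 3, 39, 39) -> Output: (7, 80, 39, 39)

Answer: (7, 80, 39, 39)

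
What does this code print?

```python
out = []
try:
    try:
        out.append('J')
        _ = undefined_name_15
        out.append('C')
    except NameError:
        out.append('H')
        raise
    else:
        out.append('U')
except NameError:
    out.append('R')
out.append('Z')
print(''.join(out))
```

Execution trace: 'J' (try body) → 'H' (except NameError) → 'R' (outer except NameError) → 'Z' (after the try/except). Output: JHRZ

Answer: JHRZ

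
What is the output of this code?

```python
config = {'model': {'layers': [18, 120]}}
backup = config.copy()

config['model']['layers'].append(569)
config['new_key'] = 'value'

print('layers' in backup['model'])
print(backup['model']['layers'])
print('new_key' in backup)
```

Key concept: shallow copy gotcha with nested dict.
Step by step:
`config = {'model': {'layers': [18, 120]}}` → config = {'model': {'layers': [18, 120]}}
`backup = config.copy()` → backup = {'model': {'layers': [18, 120]}}
`config['model']['layers'].append(569)` → config = {'model': {'layers': [18, 120, 569]}}; backup = {'model': {'layers': [18, 120, 569]}}
`config['new_key'] = 'value'` → config = {'model': {'layers': [18, 120, 569]}, 'new_key': 'value'}
`print('layers' in backup['model'])` → prints True
`print(backup['model']['layers'])` → prints [18, 120, 569]
`print('new_key' in backup)` → prints False

Answer:
True
[18, 120, 569]
False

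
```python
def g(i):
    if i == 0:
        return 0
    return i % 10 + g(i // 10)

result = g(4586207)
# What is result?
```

Sum of digits of 4586207: 7 + 0 + 2 + 6 + 8 + 5 + 4 = 32

Answer: 32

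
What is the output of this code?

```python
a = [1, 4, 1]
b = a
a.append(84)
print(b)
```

Key concept: basic list aliasing.
Step by step:
`a = [1, 4, 1]` → a = [1, 4, 1]
`b = a` → b = [1, 4, 1] (same object as a)
`a.append(84)` → a = [1, 4, 1, 84] (same object as b); b = [1, 4, 1, 84] (same object as a)
`print(b)` → prints [1, 4, 1, 84]

Answer: [1, 4, 1, 84]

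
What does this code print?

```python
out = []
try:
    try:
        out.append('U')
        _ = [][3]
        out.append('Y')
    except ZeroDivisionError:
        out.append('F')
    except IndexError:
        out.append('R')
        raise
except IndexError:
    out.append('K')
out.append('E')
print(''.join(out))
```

Execution trace: 'U' (inner try body) → 'R' (inner except IndexError) → 'K' (outer except IndexError) → 'E' (after the try/except). Output: URKE

Answer: URKE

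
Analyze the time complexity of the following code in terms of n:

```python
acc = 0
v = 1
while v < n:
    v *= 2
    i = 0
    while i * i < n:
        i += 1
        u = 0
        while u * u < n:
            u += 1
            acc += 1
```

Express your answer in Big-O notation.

Each loop level contributes: log n × √n × √n. Multiplying the contributions gives O(n log n).

Answer: O(n log n)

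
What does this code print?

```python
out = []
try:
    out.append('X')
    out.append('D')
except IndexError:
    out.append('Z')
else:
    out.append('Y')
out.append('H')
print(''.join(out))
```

Execution trace: 'X' (try body) → 'D' (try body, no exception) → 'Y' (else) → 'H' (after the try/except). Output: XDYH

Answer: XDYH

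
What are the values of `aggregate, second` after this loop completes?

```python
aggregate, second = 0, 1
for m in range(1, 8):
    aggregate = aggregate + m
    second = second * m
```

Sum and factorial of 1 to 7
`aggregate, second` takes the values: (0, 1) → (1, 1) → (3, 1) → (3, 2) → (6, 2) → (6, 6) → (10, 6) → (10, 24) → (15, 24) → (15, 120) → (21, 120) → (21, 720) → (28, 720) → (28, 5040)

Answer: 28, 5040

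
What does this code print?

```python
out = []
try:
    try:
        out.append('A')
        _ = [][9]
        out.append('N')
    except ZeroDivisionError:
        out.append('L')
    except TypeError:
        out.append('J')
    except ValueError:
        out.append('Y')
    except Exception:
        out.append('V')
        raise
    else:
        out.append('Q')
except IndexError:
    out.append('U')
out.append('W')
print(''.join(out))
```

Execution trace: 'A' (inner try body) → 'V' (inner except Exception) → 'U' (outer except IndexError) → 'W' (after the try/except). Output: AVUW

Answer: AVUW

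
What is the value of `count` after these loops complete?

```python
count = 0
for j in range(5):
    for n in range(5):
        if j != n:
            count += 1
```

5² - 5 (exclude diagonal)
`count` takes the values: 0 → 1 → 2 → 3 → 4 → 5 → 6 → 7 → 8 → 9 → 10 → 11 → 12 → 13 → 14 → 15 → 16 → 17 → 18 → 19 → 20

Answer: 20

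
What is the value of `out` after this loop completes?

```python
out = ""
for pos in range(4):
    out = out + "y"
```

Repeat 'y' 4 times
`out` takes the values: "" → "y" → "yy" → "yyy" → "yyyy"

Answer: "yyyy"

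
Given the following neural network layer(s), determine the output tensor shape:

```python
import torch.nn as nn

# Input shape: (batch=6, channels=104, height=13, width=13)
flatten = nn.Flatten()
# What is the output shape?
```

Input: (6, 104, 13, 13) -> Output: (6, 17576)

Answer: (6, 17576)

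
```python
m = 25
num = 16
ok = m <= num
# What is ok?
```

Trace:
`m = 25` → m = 25
`num = 16` → num = 16
`ok = m <= num` → ok = False
So ok = False

Answer: False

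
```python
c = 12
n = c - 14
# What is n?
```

Trace:
`c = 12` → c = 12
`n = c - 14` → n = -2
So n = -2

Answer: -2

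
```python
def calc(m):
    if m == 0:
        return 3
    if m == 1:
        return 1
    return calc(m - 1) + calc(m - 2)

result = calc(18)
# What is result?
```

Build up from base cases: calc(0)=3, calc(1)=1, calc(2)=4, calc(3)=5, calc(4)=9, calc(5)=14, calc(6)=23, ..., calc(18)=7375

Answer: 7375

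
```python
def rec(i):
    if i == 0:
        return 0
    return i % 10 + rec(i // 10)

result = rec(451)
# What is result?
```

Sum of digits of 451: 1 + 5 + 4 = 10

Answer: 10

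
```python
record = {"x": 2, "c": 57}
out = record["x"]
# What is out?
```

Trace:
`record = {"x": 2, "c": 57}` → record = {'x': 2, 'c': 57}
`out = record["x"]` → out = 2
So out = 2

Answer: 2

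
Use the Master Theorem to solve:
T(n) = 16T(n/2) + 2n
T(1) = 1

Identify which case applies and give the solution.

a=16, b=2, f(n)=2n. log_2(16) = 4. Since c=1 < 4, Case 1 applies: T(n) = Θ(n^log_b(a)) = O(n^4).

Answer: O(n^4) - Case 1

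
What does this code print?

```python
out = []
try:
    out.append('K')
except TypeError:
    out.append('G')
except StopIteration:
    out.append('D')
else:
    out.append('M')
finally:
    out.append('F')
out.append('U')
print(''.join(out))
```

Execution trace: 'K' (try body, no exception) → 'M' (else) → 'F' (finally) → 'U' (after the try/except). Output: KMFU

Answer: KMFU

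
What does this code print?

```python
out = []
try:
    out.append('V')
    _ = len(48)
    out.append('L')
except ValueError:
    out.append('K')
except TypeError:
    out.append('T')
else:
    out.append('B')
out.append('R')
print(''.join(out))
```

Execution trace: 'V' (try body) → 'T' (except TypeError) → 'R' (after the try/except). Output: VTR

Answer: VTR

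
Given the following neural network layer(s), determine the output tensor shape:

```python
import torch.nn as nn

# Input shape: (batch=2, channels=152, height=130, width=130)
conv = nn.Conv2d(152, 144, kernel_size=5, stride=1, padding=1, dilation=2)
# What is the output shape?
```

Input: (2, 152, 130, 130) -> Output: (2, 144, 124, 124)

Answer: (2, 144, 124, 124)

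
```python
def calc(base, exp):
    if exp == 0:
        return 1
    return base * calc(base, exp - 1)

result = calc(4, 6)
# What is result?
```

calc(4, 6) = 4 * 4 * 4 * 4 * 4 * 4 = 4096

Answer: 4096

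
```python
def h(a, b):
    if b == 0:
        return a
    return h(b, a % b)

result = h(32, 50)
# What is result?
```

h(32, 50) -> h(50, 32) -> h(32, 18) -> h(18, 14) -> h(14, 4) -> h(4, 2) -> h(2, 0) -> 2

Answer: 2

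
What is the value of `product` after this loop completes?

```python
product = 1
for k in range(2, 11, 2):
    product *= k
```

Product of even numbers 2 to 10
`product` takes the values: 1 → 2 → 8 → 48 → 384 → 3840

Answer: 3840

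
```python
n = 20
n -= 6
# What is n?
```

Trace:
`n = 20` → n = 20
`n -= 6` → n = 14
So n = 14

Answer: 14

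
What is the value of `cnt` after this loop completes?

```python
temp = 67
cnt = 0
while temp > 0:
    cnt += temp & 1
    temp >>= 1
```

Count set bits in 67 (binary: 0b1000011)
`cnt` takes the values: 0 → 1 → 2 → 3

Answer: 3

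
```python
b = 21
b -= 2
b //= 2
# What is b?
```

Trace:
`b = 21` → b = 21
`b -= 2` → b = 19
`b //= 2` → b = 9
So b = 9

Answer: 9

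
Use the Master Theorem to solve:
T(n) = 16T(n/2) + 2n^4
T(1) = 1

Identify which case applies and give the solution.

a=16, b=2, f(n)=2n^4. log_2(16) = 4. Since c=4 = 4, Case 2 applies: T(n) = Θ(n^log_b(a) · log n) = O(n^4 log n).

Answer: O(n^4 log n) - Case 2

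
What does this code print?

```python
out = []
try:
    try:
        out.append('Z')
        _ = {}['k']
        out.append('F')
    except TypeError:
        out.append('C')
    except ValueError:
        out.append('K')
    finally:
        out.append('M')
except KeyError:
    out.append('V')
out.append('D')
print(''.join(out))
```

Execution trace: 'Z' (try body) → 'M' (finally) → 'V' (outer except KeyError) → 'D' (after the try/except). Output: ZMVD

Answer: ZMVD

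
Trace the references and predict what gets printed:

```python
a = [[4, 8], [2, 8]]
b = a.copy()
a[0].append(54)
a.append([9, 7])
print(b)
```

Key concept: shallow copy with nested lists.
Step by step:
`a = [[4, 8], [2, 8]]` → a = [[4, 8], [2, 8]]
`b = a.copy()` → b = [[4, 8], [2, 8]]
`a[0].append(54)` → a = [[4, 8, 54], [2, 8]]; b = [[4, 8, 54], [2, 8]]
`a.append([9, 7])` → a = [[4, 8, 54], [2, 8], [9, 7]]
`print(b)` → prints [[4, 8, 54], [2, 8]]

Answer: [[4, 8, 54], [2, 8]]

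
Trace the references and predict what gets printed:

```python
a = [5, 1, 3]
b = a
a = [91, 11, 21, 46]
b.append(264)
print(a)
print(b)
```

Key concept: rebinding vs mutation: a is rebound to a new list, b still points at the original.
Step by step:
`a = [5, 1, 3]` → a = [5, 1, 3]
`b = a` → b = [5, 1, 3] (same object as a)
`a = [91, 11, 21, 46]` → a = [91, 11, 21, 46]
`b.append(264)` → b = [5, 1, 3, 264]
`print(a)` → prints [91, 11, 21, 46]
`print(b)` → prints [5, 1, 3, 264]

Answer:
[91, 11, 21, 46]
[5, 1, 3, 264]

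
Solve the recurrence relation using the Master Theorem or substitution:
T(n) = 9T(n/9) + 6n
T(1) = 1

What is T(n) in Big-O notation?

By Master Theorem: a=9, b=9, f(n)=6n. Since log_9(9) = 1 and f(n) = Θ(n^1), Case 2 applies. T(n) = O(n log n).

Answer: O(n log n)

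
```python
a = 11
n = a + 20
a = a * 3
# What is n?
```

Trace:
`a = 11` → a = 11
`n = a + 20` → n = 31
`a = a * 3` → a = 33
So n = 31

Answer: 31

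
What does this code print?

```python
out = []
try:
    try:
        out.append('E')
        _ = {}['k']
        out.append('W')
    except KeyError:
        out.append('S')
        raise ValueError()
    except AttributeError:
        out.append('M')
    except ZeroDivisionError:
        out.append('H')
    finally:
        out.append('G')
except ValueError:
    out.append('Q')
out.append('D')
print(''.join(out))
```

Execution trace: 'E' (try body) → 'S' (except KeyError) → 'G' (finally) → 'Q' (outer except ValueError) → 'D' (after the try/except). Output: ESGQD

Answer: ESGQD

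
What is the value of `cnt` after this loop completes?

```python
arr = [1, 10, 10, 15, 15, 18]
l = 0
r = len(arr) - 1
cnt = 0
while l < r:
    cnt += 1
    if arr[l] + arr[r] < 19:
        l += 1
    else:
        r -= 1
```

Steps to find pair summing to 19
`cnt` takes the values: 0 → 1 → 2 → 3 → 4 → 5

Answer: 5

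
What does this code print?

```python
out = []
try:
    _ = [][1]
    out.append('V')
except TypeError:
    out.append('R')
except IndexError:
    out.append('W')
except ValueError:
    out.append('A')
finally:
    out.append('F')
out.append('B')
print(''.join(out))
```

Execution trace: 'W' (except IndexError) → 'F' (finally) → 'B' (after the try/except). Output: WFB

Answer: WFB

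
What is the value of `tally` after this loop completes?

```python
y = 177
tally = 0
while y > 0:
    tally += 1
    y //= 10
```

Count digits by repeated division by 10
`tally` takes the values: 0 → 1 → 2 → 3

Answer: 3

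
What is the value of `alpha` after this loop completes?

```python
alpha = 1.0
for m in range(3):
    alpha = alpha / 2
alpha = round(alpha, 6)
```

Halving LR 3 times: 1 / 2^3
`alpha` takes the values: 1.0 → 0.5 → 0.25 → 0.125

Answer: 0.125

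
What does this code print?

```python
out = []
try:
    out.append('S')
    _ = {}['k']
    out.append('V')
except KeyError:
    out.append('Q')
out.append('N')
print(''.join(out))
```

Execution trace: 'S' (try body) → 'Q' (except KeyError) → 'N' (after the try/except). Output: SQN

Answer: SQN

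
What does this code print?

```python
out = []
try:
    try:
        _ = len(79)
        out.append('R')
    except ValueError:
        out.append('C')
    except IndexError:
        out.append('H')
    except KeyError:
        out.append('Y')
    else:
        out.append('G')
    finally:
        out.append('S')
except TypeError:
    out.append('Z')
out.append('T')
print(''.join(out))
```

Execution trace: 'S' (finally) → 'Z' (outer except TypeError) → 'T' (after the try/except). Output: SZT

Answer: SZT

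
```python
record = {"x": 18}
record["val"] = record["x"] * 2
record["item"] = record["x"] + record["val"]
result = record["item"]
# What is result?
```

Trace:
`record = {"x": 18}` → record = {'x': 18}
`record["val"] = record["x"] * 2` → record = {'x': 18, 'val': 36}
`record["item"] = record["x"] + record["val"]` → record = {'x': 18, 'val': 36, 'item': 54}
`result = record["item"]` → result = 54
So result = 54

Answer: 54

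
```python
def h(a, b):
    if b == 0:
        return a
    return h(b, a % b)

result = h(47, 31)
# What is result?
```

h(47, 31) -> h(31, 16) -> h(16, 15) -> h(15, 1) -> h(1, 0) -> 1

Answer: 1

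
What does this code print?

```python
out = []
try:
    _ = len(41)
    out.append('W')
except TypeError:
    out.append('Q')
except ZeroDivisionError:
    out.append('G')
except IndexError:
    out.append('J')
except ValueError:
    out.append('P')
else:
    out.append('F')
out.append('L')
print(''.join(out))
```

Execution trace: 'Q' (except TypeError) → 'L' (after the try/except). Output: QL

Answer: QL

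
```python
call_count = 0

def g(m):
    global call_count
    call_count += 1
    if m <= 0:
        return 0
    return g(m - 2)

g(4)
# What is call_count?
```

Linear recursion stepping by 2: 3 calls from m=4 down to ≤0.

Answer: 3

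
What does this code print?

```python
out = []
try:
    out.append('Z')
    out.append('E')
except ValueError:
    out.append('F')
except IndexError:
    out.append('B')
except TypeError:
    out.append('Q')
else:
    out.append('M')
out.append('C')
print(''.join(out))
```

Execution trace: 'Z' (try body) → 'E' (try body, no exception) → 'M' (else) → 'C' (after the try/except). Output: ZEMC

Answer: ZEMC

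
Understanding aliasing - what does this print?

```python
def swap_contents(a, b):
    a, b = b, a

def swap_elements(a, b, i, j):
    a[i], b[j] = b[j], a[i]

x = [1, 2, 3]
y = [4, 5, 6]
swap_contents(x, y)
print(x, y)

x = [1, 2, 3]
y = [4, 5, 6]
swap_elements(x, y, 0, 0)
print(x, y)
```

Key concept: parameter rebinding vs mutation.
Step by step:
`x = [1, 2, 3]` → x = [1, 2, 3]
`y = [4, 5, 6]` → y = [4, 5, 6]
`swap_contents(x, y)` → no visible change to tracked variables
`print(x, y)` → prints [1, 2, 3] [4, 5, 6]
`x = [1, 2, 3]` → x = [1, 2, 3]
`y = [4, 5, 6]` → y = [4, 5, 6]
`swap_elements(x, y, 0, 0)` → x = [4, 2, 3]; y = [1, 5, 6]
`print(x, y)` → prints [4, 2, 3] [1, 5, 6]

Answer:
[1, 2, 3] [4, 5, 6]
[4, 2, 3] [1, 5, 6]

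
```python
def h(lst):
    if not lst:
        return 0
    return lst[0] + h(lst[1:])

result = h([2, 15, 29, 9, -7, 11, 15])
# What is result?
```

2 + 15 + 29 + 9 + (-7) + 11 + 15 + 0 = 74

Answer: 74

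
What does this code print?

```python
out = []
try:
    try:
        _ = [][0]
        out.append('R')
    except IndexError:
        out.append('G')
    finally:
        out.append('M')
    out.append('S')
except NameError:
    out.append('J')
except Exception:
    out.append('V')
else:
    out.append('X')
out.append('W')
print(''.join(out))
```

Execution trace: 'G' (inner except IndexError) → 'M' (inner finally) → 'S' (try body, no exception) → 'X' (else) → 'W' (after the try/except). Output: GMSXW

Answer: GMSXW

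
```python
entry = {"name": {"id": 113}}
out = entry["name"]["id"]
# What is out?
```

Trace:
`entry = {"name": {"id": 113}}` → entry = {'name': {'id': 113}}
`out = entry["name"]["id"]` → out = 113
So out = 113

Answer: 113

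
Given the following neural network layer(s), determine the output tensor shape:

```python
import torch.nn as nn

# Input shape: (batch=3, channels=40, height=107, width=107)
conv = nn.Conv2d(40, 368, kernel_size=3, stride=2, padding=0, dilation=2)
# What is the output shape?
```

Input: (3, 40, 107, 107) -> Output: (3, 368, 52, 52)

Answer: (3, 368, 52, 52)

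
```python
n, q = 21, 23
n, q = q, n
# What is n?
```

Trace:
`n, q = 21, 23` → n = 21; q = 23
`n, q = q, n` → n = 23; q = 21
So n = 23

Answer: 23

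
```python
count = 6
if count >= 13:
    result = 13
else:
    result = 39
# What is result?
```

Trace:
`count = 6` → count = 6
`if count >= 13: ...` → count >= 13 is False, take else branch → result = 39
So result = 39

Answer: 39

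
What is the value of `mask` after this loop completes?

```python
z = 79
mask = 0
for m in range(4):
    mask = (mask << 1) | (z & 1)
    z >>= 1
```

Reverse lowest 4 bits of 79
`mask` takes the values: 0 → 1 → 3 → 7 → 15

Answer: 15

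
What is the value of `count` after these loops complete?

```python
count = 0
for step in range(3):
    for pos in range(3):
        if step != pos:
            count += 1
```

3² - 3 (exclude diagonal)
`count` takes the values: 0 → 1 → 2 → 3 → 4 → 5 → 6

Answer: 6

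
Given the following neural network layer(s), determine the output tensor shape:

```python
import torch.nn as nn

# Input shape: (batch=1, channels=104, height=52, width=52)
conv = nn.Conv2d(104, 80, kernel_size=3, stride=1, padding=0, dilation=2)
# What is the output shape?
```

Input: (1, 104, 52, 52) -> Output: (1, 80, 48, 48)

Answer: (1, 80, 48, 48)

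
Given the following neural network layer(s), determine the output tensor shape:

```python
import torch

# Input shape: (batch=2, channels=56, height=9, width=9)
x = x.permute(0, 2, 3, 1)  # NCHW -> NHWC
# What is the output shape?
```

Input: (2, 56, 9, 9) -> Output: (2, 9, 9, 56)

Answer: (2, 9, 9, 56)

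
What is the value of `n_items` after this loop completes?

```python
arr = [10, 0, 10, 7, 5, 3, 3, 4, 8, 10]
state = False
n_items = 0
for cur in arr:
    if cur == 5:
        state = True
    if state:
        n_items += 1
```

Count elements after first 5 in [10, 0, 10, 7, 5, 3, 3, 4, 8, 10]
`n_items` takes the values: 0 → 1 → 2 → 3 → 4 → 5 → 6

Answer: 6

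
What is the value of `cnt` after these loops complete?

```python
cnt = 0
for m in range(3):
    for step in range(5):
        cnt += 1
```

3 * 5 = 15
`cnt` takes the values: 0 → 1 → 2 → 3 → 4 → 5 → 6 → 7 → 8 → 9 → 10 → 11 → 12 → 13 → 14 → 15

Answer: 15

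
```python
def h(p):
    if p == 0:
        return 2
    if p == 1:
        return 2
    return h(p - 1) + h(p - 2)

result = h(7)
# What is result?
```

Build up from base cases: h(0)=2, h(1)=2, h(2)=4, h(3)=6, h(4)=10, h(5)=16, h(6)=26, ..., h(7)=42

Answer: 42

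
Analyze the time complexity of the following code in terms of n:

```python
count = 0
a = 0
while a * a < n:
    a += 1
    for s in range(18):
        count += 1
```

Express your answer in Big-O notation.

Each loop level contributes: √n × 1. Multiplying the contributions gives O(√n).

Answer: O(√n)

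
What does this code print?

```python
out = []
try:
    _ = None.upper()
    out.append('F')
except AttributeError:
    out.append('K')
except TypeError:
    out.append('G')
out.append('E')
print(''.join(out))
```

Execution trace: 'K' (except AttributeError) → 'E' (after the try/except). Output: KE

Answer: KE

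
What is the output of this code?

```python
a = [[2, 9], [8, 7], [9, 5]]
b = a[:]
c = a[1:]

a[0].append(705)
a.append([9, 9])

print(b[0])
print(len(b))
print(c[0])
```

Key concept: slice with nested mutation.
Step by step:
`a = [[2, 9], [8, 7], [9, 5]]` → a = [[2, 9], [8, 7], [9, 5]]
`b = a[:]` → b = [[2, 9], [8, 7], [9, 5]]
`c = a[1:]` → c = [[8, 7], [9, 5]]
`a[0].append(705)` → a = [[2, 9, 705], [8, 7], [9, 5]]; b = [[2, 9, 705], [8, 7], [9, 5]]
`a.append([9, 9])` → a = [[2, 9, 705], [8, 7], [9, 5], [9, 9]]
`print(b[0])` → prints [2, 9, 705]
`print(len(b))` → prints 3
`print(c[0])` → prints [8, 7]

Answer:
[2, 9, 705]
3
[8, 7]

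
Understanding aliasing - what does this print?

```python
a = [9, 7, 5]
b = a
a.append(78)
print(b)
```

Key concept: basic list aliasing.
Step by step:
`a = [9, 7, 5]` → a = [9, 7, 5]
`b = a` → b = [9, 7, 5] (same object as a)
`a.append(78)` → a = [9, 7, 5, 78] (same object as b); b = [9, 7, 5, 78] (same object as a)
`print(b)` → prints [9, 7, 5, 78]

Answer: [9, 7, 5, 78]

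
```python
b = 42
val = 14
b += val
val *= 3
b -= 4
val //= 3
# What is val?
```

Trace:
`b = 42` → b = 42
`val = 14` → val = 14
`b += val` → b = 56
`val *= 3` → val = 42
`b -= 4` → b = 52
`val //= 3` → val = 14
So val = 14

Answer: 14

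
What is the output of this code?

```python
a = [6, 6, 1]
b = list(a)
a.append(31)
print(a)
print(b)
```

Key concept: list() constructor creates copy.
Step by step:
`a = [6, 6, 1]` → a = [6, 6, 1]
`b = list(a)` → b = [6, 6, 1]
`a.append(31)` → a = [6, 6, 1, 31]
`print(a)` → prints [6, 6, 1, 31]
`print(b)` → prints [6, 6, 1]

Answer:
[6, 6, 1, 31]
[6, 6, 1]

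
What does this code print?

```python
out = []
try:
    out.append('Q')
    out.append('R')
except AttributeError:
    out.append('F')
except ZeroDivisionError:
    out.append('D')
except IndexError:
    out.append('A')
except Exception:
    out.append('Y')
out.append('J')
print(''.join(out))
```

Execution trace: 'Q' (try body) → 'R' (try body, no exception) → 'J' (after the try/except). Output: QRJ

Answer: QRJ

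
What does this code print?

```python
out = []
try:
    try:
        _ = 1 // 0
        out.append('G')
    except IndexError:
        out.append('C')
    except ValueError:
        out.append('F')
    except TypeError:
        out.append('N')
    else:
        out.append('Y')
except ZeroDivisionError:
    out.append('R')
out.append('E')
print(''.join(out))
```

Execution trace: 'R' (outer except ZeroDivisionError) → 'E' (after the try/except). Output: RE

Answer: RE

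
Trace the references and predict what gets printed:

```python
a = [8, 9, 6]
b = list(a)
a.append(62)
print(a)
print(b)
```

Key concept: list() constructor creates copy.
Step by step:
`a = [8, 9, 6]` → a = [8, 9, 6]
`b = list(a)` → b = [8, 9, 6]
`a.append(62)` → a = [8, 9, 6, 62]
`print(a)` → prints [8, 9, 6, 62]
`print(b)` → prints [8, 9, 6]

Answer:
[8, 9, 6, 62]
[8, 9, 6]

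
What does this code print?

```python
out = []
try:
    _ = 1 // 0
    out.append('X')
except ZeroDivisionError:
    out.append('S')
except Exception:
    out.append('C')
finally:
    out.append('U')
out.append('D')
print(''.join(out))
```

Execution trace: 'S' (except ZeroDivisionError) → 'U' (finally) → 'D' (after the try/except). Output: SUD

Answer: SUD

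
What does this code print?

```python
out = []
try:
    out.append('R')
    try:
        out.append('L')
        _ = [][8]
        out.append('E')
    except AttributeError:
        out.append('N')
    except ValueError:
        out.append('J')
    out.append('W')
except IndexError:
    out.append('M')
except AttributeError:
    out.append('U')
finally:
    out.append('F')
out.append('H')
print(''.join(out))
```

Execution trace: 'R' (try body) → 'L' (inner try body) → 'M' (except IndexError) → 'F' (finally) → 'H' (after the try/except). Output: RLMFH

Answer: RLMFH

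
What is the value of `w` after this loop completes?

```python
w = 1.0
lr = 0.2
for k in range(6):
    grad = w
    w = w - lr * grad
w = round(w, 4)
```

Gradient descent: w = 1.0 * (1 - 0.2)^6
`w` takes the values: 1.0 → 0.8 → 0.64 → 0.512 → 0.4096 → 0.32768 → 0.262144 → 0.2621

Answer: 0.2621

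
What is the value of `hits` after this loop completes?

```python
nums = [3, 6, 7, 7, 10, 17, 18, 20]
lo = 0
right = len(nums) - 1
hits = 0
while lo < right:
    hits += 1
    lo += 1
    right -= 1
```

Iterations until pointers meet (list length 8)
`hits` takes the values: 0 → 1 → 2 → 3 → 4

Answer: 4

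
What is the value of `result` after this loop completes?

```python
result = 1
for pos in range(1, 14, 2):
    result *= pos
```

Product of 1, 3, 5, ... up to 13
`result` takes the values: 1 → 3 → 15 → 105 → 945 → 10395 → 135135

Answer: 135135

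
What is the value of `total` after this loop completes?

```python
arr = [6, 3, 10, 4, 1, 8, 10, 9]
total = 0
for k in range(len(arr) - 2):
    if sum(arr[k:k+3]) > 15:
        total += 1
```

Count windows with sum > 15
`total` takes the values: 0 → 1 → 2 → 3 → 4

Answer: 4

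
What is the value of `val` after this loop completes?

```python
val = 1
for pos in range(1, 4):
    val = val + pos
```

Start at 1, add 1 through 3
`val` takes the values: 1 → 2 → 4 → 7

Answer: 7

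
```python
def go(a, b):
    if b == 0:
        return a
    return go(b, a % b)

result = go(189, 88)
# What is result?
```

go(189, 88) -> go(88, 13) -> go(13, 10) -> go(10, 3) -> go(3, 1) -> go(1, 0) -> 1

Answer: 1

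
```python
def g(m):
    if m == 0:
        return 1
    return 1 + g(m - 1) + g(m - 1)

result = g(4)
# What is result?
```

g(m) = 1 + 2·g(m-1), g(0)=1. Closed form: (1+1)·2^4 - 1 = 31.

Answer: 31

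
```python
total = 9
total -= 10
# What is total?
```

Trace:
`total = 9` → total = 9
`total -= 10` → total = -1
So total = -1

Answer: -1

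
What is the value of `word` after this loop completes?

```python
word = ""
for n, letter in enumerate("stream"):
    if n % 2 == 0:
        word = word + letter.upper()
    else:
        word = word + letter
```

Uppercase even positions in 'stream'
`word` takes the values: "" → "S" → "St" → "StR" → "StRe" → "StReA" → "StReAm"

Answer: "StReAm"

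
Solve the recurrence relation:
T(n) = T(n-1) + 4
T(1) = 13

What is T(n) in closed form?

Unrolling: T(n) = T(1) + 4·(n-1) = 13 + 4(n-1) = 4n + 9.

Answer: T(n) = 4n + 9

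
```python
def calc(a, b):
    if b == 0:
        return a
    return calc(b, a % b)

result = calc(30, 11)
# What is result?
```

calc(30, 11) -> calc(11, 8) -> calc(8, 3) -> calc(3, 2) -> calc(2, 1) -> calc(1, 0) -> 1

Answer: 1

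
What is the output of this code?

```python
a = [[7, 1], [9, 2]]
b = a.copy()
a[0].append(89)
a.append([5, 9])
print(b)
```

Key concept: shallow copy with nested lists.
Step by step:
`a = [[7, 1], [9, 2]]` → a = [[7, 1], [9, 2]]
`b = a.copy()` → b = [[7, 1], [9, 2]]
`a[0].append(89)` → a = [[7, 1, 89], [9, 2]]; b = [[7, 1, 89], [9, 2]]
`a.append([5, 9])` → a = [[7, 1, 89], [9, 2], [5, 9]]
`print(b)` → prints [[7, 1, 89], [9, 2]]

Answer: [[7, 1, 89], [9, 2]]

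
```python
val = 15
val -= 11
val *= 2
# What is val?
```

Trace:
`val = 15` → val = 15
`val -= 11` → val = 4
`val *= 2` → val = 8
So val = 8

Answer: 8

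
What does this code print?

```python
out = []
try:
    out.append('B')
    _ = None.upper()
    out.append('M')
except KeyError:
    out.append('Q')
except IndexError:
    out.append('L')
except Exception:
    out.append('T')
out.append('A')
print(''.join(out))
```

Execution trace: 'B' (try body) → 'T' (except Exception) → 'A' (after the try/except). Output: BTA

Answer: BTA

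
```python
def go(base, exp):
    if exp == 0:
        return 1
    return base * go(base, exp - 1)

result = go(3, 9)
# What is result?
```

go(3, 9) = 3 * 3 * 3 * 3 * 3 * 3 * 3 * 3 * 3 = 19683

Answer: 19683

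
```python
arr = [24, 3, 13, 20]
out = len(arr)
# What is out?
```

Trace:
`arr = [24, 3, 13, 20]` → arr = [24, 3, 13, 20]
`out = len(arr)` → out = 4
So out = 4

Answer: 4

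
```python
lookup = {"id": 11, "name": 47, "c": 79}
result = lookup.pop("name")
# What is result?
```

Trace:
`lookup = {"id": 11, "name": 47, "c": 79}` → lookup = {'id': 11, 'name': 47, 'c': 79}
`result = lookup.pop("name")` → lookup = {'id': 11, 'c': 79}; result = 47
So result = 47

Answer: 47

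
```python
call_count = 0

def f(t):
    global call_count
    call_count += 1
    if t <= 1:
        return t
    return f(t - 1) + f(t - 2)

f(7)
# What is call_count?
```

Calls(t) = 1 + Calls(t-1) + Calls(t-2); Calls(0)=Calls(1)=1. For t=7 this gives 41.

Answer: 41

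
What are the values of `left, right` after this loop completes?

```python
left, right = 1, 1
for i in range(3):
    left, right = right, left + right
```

Fibonacci: after 3 iterations
`left, right` takes the values: (1, 1) → (1, 2) → (2, 3) → (3, 5)

Answer: 3, 5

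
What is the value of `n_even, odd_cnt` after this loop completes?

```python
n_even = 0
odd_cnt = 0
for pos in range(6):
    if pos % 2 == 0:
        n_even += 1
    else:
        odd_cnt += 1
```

Count evens and odds in range(6)
`n_even, odd_cnt` takes the values: (0, 0) → (1, 0) → (1, 1) → (2, 1) → (2, 2) → (3, 2) → (3, 3)

Answer: 3, 3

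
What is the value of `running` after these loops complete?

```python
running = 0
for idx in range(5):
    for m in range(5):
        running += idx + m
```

Sum of all idx+m for idx,m in 5x5
`running` takes the values: 0 → 1 → 3 → 6 → 10 → 11 → 13 → 16 → 20 → 25 → 27 → 30 → 34 → 39 → 45 → 48 → 52 → 57 → 63 → 70 → 74 → 79 → 85 → 92 → 100

Answer: 100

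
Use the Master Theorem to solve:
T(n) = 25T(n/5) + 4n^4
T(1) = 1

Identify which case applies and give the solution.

a=25, b=5, f(n)=4n^4. log_5(25) = 2. Since c=4 > 2 and the regularity condition holds (25(n/5)^4 = (25/5^4)n^4 with 25/5^4 < 1), Case 3 applies: T(n) = Θ(f(n)) = O(n^4).

Answer: O(n^4) - Case 3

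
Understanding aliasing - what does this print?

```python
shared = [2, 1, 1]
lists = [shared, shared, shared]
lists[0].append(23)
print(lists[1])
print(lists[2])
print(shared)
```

Key concept: list of same reference.
Step by step:
`shared = [2, 1, 1]` → shared = [2, 1, 1]
`lists = [shared, shared, shared]` → lists = [[2, 1, 1], [2, 1, 1], [2, 1, 1]]
`lists[0].append(23)` → shared = [2, 1, 1, 23]; lists = [[2, 1, 1, 23], [2, 1, 1, 23], [2, 1, 1, 23]]
`print(lists[1])` → prints [2, 1, 1, 23]
`print(lists[2])` → prints [2, 1, 1, 23]
`print(shared)` → prints [2, 1, 1, 23]

Answer:
[2, 1, 1, 23]
[2, 1, 1, 23]
[2, 1, 1, 23]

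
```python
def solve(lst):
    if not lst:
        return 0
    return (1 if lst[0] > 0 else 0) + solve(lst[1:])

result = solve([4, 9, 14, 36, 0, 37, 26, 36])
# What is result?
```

Count of positive elements in [4, 9, 14, 36, 0, 37, 26, 36] = 7

Answer: 7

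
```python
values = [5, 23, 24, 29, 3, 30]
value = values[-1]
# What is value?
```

Trace:
`values = [5, 23, 24, 29, 3, 30]` → values = [5, 23, 24, 29, 3, 30]
`value = values[-1]` → value = 30
So value = 30

Answer: 30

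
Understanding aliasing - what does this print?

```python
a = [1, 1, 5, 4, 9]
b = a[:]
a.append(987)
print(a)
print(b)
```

Key concept: slice [:] creates copy.
Step by step:
`a = [1, 1, 5, 4, 9]` → a = [1, 1, 5, 4, 9]
`b = a[:]` → b = [1, 1, 5, 4, 9]
`a.append(987)` → a = [1, 1, 5, 4, 9, 987]
`print(a)` → prints [1, 1, 5, 4, 9, 987]
`print(b)` → prints [1, 1, 5, 4, 9]

Answer:
[1, 1, 5, 4, 9, 987]
[1, 1, 5, 4, 9]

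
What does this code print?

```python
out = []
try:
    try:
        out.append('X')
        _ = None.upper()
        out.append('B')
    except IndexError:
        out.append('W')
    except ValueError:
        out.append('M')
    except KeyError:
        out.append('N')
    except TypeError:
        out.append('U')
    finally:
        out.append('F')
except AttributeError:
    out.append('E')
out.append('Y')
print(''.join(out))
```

Execution trace: 'X' (try body) → 'F' (finally) → 'E' (outer except AttributeError) → 'Y' (after the try/except). Output: XFEY

Answer: XFEY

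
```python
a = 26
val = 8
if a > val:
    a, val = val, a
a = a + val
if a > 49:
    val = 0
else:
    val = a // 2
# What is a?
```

Trace:
`a = 26` → a = 26
`val = 8` → val = 8
`if a > val: ...` → a > val is True → a = 8; val = 26
`a = a + val` → a = 34
`if a > 49: ...` → a > 49 is False, take else branch → val = 17
So a = 34

Answer: 34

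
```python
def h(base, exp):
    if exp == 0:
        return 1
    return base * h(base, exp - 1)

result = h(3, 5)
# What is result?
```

h(3, 5) = 3 * 3 * 3 * 3 * 3 = 243

Answer: 243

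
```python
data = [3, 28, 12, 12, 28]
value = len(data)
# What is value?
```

Trace:
`data = [3, 28, 12, 12, 28]` → data = [3, 28, 12, 12, 28]
`value = len(data)` → value = 5
So value = 5

Answer: 5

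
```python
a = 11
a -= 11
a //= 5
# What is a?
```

Trace:
`a = 11` → a = 11
`a -= 11` → a = 0
`a //= 5` → a = 0
So a = 0

Answer: 0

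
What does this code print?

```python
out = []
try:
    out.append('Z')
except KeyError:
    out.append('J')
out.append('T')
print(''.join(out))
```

Execution trace: 'Z' (try body, no exception) → 'T' (after the try/except). Output: ZT

Answer: ZT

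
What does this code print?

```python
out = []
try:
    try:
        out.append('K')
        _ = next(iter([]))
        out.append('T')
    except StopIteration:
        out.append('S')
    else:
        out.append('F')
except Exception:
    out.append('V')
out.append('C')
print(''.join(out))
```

Execution trace: 'K' (inner try body) → 'S' (inner except StopIteration) → 'C' (after the try/except). Output: KSC

Answer: KSC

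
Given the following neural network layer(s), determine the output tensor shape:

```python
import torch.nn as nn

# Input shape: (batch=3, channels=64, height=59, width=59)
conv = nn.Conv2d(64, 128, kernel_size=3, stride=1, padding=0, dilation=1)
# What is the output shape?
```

Input: (3, 64, 59, 59) -> Output: (3, 128, 57, 57)

Answer: (3, 128, 57, 57)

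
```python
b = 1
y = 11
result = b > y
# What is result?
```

Trace:
`b = 1` → b = 1
`y = 11` → y = 11
`result = b > y` → result = False
So result = False

Answer: False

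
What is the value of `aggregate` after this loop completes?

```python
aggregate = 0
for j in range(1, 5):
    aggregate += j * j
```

Sum of squares 1² to 4² = 30
`aggregate` takes the values: 0 → 1 → 5 → 14 → 30

Answer: 30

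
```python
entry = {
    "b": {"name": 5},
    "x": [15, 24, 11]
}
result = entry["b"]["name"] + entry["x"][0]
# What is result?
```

Trace:
`entry = { ...` → entry = {'b': {'name': 5}, 'x': [15, 24, 11]}
`result = entry["b"]["name"] + entry["x"][0]` → result = 20
So result = 20

Answer: 20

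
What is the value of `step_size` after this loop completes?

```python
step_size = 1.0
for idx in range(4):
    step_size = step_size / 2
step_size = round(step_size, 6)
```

Halving LR 4 times: 1 / 2^4
`step_size` takes the values: 1.0 → 0.5 → 0.25 → 0.125 → 0.0625

Answer: 0.0625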